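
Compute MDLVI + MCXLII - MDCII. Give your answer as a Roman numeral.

MDLVI = 1556, MCXLII = 1142, MDCII = 1602
1556 + 1142 = 2698
2698 - 1602 = 1096

MXCVI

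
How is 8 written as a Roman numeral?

Convert 8 to Roman numerals:
  8 contains 1×5 (V)
  3 contains 3×1 (III)

VIII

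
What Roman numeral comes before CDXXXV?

CDXXXV = 435, so the previous integer is 435 - 1 = 434

CDXXXIV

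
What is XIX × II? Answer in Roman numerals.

XIX = 19
II = 2
19 × 2 = 38

XXXVIII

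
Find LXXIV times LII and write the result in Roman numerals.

LXXIV = 74
LII = 52
74 × 52 = 3848

MMMDCCCXLVIII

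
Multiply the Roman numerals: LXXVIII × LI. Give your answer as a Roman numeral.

LXXVIII = 78
LI = 51
78 × 51 = 3978

MMMCMLXXVIII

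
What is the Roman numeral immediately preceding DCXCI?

DCXCI = 691, so the previous integer is 691 - 1 = 690

DCXC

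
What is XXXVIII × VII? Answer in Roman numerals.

XXXVIII = 38
VII = 7
38 × 7 = 266

CCLXVI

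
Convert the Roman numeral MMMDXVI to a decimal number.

MMMDXVI: M=1000, M=1000, M=1000, D=500, X=10, V=5, I=1
1000 + 1000 + 1000 + 500 + 10 + 5 + 1 = 3516

3516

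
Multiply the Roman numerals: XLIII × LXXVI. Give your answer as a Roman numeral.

XLIII = 43
LXXVI = 76
43 × 76 = 3268

MMMCCLXVIII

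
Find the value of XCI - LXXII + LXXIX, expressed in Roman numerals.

XCI = 91, LXXII = 72, LXXIX = 79
91 - 72 = 19
19 + 79 = 98

XCVIII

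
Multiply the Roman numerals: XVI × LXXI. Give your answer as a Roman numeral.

XVI = 16
LXXI = 71
16 × 71 = 1136

MCXXXVI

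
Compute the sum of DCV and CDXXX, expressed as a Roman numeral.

DCV = 605
CDXXX = 430
605 + 430 = 1035

MXXXV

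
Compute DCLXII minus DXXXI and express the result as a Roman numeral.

DCLXII = 662
DXXXI = 531
662 - 531 = 131

CXXXI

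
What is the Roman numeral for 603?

Convert 603 to Roman numerals:
  603 contains 1×500 (D)
  103 contains 1×100 (C)
  3 contains 3×1 (III)

DCIII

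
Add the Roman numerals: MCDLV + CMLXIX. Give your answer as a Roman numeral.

MCDLV = 1455
CMLXIX = 969
1455 + 969 = 2424

MMCDXXIV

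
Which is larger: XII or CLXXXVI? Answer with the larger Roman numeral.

XII = 12
CLXXXVI = 186
186 is larger

CLXXXVI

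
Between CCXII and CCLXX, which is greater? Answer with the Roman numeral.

CCXII = 212
CCLXX = 270
270 is larger

CCLXX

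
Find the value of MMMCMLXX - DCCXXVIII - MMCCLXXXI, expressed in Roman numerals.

MMMCMLXX = 3970, DCCXXVIII = 728, MMCCLXXXI = 2281
3970 - 728 = 3242
3242 - 2281 = 961

CMLXI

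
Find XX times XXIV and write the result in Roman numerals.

XX = 20
XXIV = 24
20 × 24 = 480

CDLXXX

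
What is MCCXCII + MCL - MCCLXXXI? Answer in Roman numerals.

MCCXCII = 1292, MCL = 1150, MCCLXXXI = 1281
1292 + 1150 = 2442
2442 - 1281 = 1161

MCLXI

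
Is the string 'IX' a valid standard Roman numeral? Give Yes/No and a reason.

'IX': Check the rules: uses only the symbols I, V, X, L, C, D, M; no symbol is repeated more than three times in a row; V, L and D each appear at most once; the only place a smaller symbol precedes a larger one is the allowed subtractive pair IX, the symbol right after such a pair (if any) is smaller than the pair's first symbol, and otherwise the values never increase from left to right. Value: IX = 9. So it is a valid standard Roman numeral.

Yes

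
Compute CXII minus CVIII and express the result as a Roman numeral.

CXII = 112
CVIII = 108
112 - 108 = 4

IV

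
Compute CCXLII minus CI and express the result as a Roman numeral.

CCXLII = 242
CI = 101
242 - 101 = 141

CXLI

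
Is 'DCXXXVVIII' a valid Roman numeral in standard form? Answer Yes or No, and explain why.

'DCXXXVVIII': V should not appear more than once

No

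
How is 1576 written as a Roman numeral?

Convert 1576 to Roman numerals:
  1576 contains 1×1000 (M)
  576 contains 1×500 (D)
  76 contains 1×50 (L)
  26 contains 2×10 (XX)
  6 contains 1×5 (V)
  1 contains 1×1 (I)

MDLXXVI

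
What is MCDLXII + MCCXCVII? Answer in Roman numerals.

MCDLXII = 1462
MCCXCVII = 1297
1462 + 1297 = 2759

MMDCCLIX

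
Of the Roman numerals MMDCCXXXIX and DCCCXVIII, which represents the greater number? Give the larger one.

MMDCCXXXIX = 2739
DCCCXVIII = 818
2739 is larger

MMDCCXXXIX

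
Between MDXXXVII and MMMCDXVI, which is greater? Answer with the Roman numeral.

MDXXXVII = 1537
MMMCDXVI = 3416
3416 is larger

MMMCDXVI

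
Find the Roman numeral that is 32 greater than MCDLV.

MCDLV = 1455
1455 + 32 = 1487

MCDLXXXVII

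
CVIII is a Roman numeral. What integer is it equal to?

CVIII: C=100, V=5, I=1, I=1, I=1
100 + 5 + 1 + 1 + 1 = 108

108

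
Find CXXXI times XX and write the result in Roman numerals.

CXXXI = 131
XX = 20
131 × 20 = 2620

MMDCXX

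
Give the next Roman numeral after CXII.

CXII = 112, so the next integer is 112 + 1 = 113

CXIII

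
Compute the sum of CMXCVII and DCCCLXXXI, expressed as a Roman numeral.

CMXCVII = 997
DCCCLXXXI = 881
997 + 881 = 1878

MDCCCLXXVIII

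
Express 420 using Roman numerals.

Convert 420 to Roman numerals:
  420 contains 1×400 (CD)
  20 contains 2×10 (XX)

CDXX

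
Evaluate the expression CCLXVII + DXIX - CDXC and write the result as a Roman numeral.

CCLXVII = 267, DXIX = 519, CDXC = 490
267 + 519 = 786
786 - 490 = 296

CCXCVI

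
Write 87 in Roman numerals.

Convert 87 to Roman numerals:
  87 contains 1×50 (L)
  37 contains 3×10 (XXX)
  7 contains 1×5 (V)
  2 contains 2×1 (II)

LXXXVII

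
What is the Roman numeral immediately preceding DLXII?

DLXII = 562; previous is 561

DLXI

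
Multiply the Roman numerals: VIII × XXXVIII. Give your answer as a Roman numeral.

VIII = 8
XXXVIII = 38
8 × 38 = 304

CCCIV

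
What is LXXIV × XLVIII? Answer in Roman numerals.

LXXIV = 74
XLVIII = 48
74 × 48 = 3552

MMMDLII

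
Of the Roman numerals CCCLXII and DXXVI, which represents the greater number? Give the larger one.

CCCLXII = 362
DXXVI = 526
526 is larger

DXXVI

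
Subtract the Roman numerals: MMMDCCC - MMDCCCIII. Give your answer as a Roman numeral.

MMMDCCC = 3800
MMDCCCIII = 2803
3800 - 2803 = 997

CMXCVII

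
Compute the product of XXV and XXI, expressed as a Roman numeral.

XXV = 25
XXI = 21
25 × 21 = 525

DXXV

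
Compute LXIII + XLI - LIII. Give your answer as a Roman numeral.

LXIII = 63, XLI = 41, LIII = 53
63 + 41 = 104
104 - 53 = 51

LI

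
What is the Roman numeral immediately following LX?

LX = 60, so the next integer is 60 + 1 = 61

LXI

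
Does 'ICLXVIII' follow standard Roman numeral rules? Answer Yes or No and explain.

'ICLXVIII': Invalid subtractive combination: IC

No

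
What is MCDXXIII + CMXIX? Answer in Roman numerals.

MCDXXIII = 1423
CMXIX = 919
1423 + 919 = 2342

MMCCCXLII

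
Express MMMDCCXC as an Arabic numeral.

MMMDCCXC: M=1000, M=1000, M=1000, D=500, C=100, C=100, XC=90
1000 + 1000 + 1000 + 500 + 100 + 100 + 90 = 3790

3790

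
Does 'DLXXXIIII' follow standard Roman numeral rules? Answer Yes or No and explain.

'DLXXXIIII': More than 3 consecutive I's

No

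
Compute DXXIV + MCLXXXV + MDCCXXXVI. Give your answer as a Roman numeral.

DXXIV = 524, MCLXXXV = 1185, MDCCXXXVI = 1736
524 + 1185 = 1709
1709 + 1736 = 3445

MMMCDXLV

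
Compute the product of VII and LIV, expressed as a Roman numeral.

VII = 7
LIV = 54
7 × 54 = 378

CCCLXXVIII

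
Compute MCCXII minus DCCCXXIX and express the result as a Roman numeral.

MCCXII = 1212
DCCCXXIX = 829
1212 - 829 = 383

CCCLXXXIII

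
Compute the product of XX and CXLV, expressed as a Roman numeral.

XX = 20
CXLV = 145
20 × 145 = 2900

MMCM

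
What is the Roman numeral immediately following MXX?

MXX = 1020, so the next integer is 1020 + 1 = 1021

MXXI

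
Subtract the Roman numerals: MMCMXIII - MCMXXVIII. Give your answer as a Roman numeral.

MMCMXIII = 2913
MCMXXVIII = 1928
2913 - 1928 = 985

CMLXXXV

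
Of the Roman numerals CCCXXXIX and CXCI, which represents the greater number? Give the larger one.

CCCXXXIX = 339
CXCI = 191
339 is larger

CCCXXXIX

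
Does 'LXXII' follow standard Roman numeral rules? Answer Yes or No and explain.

'LXXII': Check the rules: uses only the symbols I, V, X, L, C, D, M; no symbol is repeated more than three times in a row; V, L and D each appear at most once; no smaller symbol precedes a larger one (values never increase from left to right). Value: L (50) + X (10) + X (10) + I (1) + I (1) = 72. So it is a valid standard Roman numeral.

Yes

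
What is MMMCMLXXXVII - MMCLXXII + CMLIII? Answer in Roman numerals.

MMMCMLXXXVII = 3987, MMCLXXII = 2172, CMLIII = 953
3987 - 2172 = 1815
1815 + 953 = 2768

MMDCCLXVIII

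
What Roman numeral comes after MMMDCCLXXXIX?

MMMDCCLXXXIX = 3789, so the next integer is 3789 + 1 = 3790

MMMDCCXC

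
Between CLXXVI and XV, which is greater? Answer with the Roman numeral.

CLXXVI = 176
XV = 15
176 is larger

CLXXVI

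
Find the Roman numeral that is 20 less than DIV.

DIV = 504
504 - 20 = 484

CDLXXXIV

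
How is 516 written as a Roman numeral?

Convert 516 to Roman numerals:
  516 contains 1×500 (D)
  16 contains 1×10 (X)
  6 contains 1×5 (V)
  1 contains 1×1 (I)

DXVI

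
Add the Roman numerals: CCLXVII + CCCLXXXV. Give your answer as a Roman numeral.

CCLXVII = 267
CCCLXXXV = 385
267 + 385 = 652

DCLII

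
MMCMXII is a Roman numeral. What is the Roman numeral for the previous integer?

MMCMXII = 2912, so the previous integer is 2912 - 1 = 2911

MMCMXI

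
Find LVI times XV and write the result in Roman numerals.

LVI = 56
XV = 15
56 × 15 = 840

DCCCXL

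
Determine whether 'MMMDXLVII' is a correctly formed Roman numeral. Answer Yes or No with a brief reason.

'MMMDXLVII': Check the rules: uses only the symbols I, V, X, L, C, D, M; no symbol is repeated more than three times in a row; V, L and D each appear at most once; the only place a smaller symbol precedes a larger one is the allowed subtractive pair XL, the symbol right after such a pair (if any) is smaller than the pair's first symbol, and otherwise the values never increase from left to right. Value: M (1000) + M (1000) + M (1000) + D (500) + XL (40) + V (5) + I (1) + I (1) = 3547. So it is a valid standard Roman numeral.

Yes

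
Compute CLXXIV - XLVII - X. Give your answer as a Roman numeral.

CLXXIV = 174, XLVII = 47, X = 10
174 - 47 = 127
127 - 10 = 117

CXVII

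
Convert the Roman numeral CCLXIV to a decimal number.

CCLXIV: C=100, C=100, L=50, X=10, IV=4
100 + 100 + 50 + 10 + 4 = 264

264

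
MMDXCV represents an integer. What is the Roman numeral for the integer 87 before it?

MMDXCV = 2595
2595 - 87 = 2508

MMDVIII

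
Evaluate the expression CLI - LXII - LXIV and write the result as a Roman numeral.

CLI = 151, LXII = 62, LXIV = 64
151 - 62 = 89
89 - 64 = 25

XXV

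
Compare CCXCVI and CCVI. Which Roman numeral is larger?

CCXCVI = 296
CCVI = 206
296 is larger

CCXCVI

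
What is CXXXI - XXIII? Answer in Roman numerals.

CXXXI = 131
XXIII = 23
131 - 23 = 108

CVIII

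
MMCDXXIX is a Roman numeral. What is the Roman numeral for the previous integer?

MMCDXXIX = 2429; previous is 2428

MMCDXXVIII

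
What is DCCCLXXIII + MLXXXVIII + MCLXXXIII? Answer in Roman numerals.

DCCCLXXIII = 873, MLXXXVIII = 1088, MCLXXXIII = 1183
873 + 1088 = 1961
1961 + 1183 = 3144

MMMCXLIV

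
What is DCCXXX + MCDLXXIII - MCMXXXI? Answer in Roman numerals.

DCCXXX = 730, MCDLXXIII = 1473, MCMXXXI = 1931
730 + 1473 = 2203
2203 - 1931 = 272

CCLXXII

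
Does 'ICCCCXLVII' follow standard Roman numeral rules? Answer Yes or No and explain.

'ICCCCXLVII': More than 3 consecutive C's

No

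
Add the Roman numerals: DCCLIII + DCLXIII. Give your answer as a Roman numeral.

DCCLIII = 753
DCLXIII = 663
753 + 663 = 1416

MCDXVI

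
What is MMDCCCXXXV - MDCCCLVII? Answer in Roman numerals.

MMDCCCXXXV = 2835
MDCCCLVII = 1857
2835 - 1857 = 978

CMLXXVIII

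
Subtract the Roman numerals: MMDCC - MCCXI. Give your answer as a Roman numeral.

MMDCC = 2700
MCCXI = 1211
2700 - 1211 = 1489

MCDLXXXIX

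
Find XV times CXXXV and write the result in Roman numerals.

XV = 15
CXXXV = 135
15 × 135 = 2025

MMXXV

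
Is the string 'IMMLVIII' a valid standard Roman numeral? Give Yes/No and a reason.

'IMMLVIII': Invalid subtractive combination: IM

No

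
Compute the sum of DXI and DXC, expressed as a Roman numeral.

DXI = 511
DXC = 590
511 + 590 = 1101

MCI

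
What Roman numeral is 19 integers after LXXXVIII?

LXXXVIII = 88
88 + 19 = 107

CVII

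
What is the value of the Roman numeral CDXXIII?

CDXXIII: CD=400, X=10, X=10, I=1, I=1, I=1
400 + 10 + 10 + 1 + 1 + 1 = 423

423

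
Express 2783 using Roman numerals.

Convert 2783 to Roman numerals:
  2783 contains 2×1000 (MM)
  783 contains 1×500 (D)
  283 contains 2×100 (CC)
  83 contains 1×50 (L)
  33 contains 3×10 (XXX)
  3 contains 3×1 (III)

MMDCCLXXXIII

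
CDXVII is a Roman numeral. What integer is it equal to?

CDXVII: CD=400, X=10, V=5, I=1, I=1
400 + 10 + 5 + 1 + 1 = 417

417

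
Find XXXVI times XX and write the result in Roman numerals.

XXXVI = 36
XX = 20
36 × 20 = 720

DCCXX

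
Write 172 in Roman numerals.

Convert 172 to Roman numerals:
  172 contains 1×100 (C)
  72 contains 1×50 (L)
  22 contains 2×10 (XX)
  2 contains 2×1 (II)

CLXXII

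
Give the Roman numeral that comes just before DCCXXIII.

DCCXXIII = 723, so the previous integer is 723 - 1 = 722

DCCXXII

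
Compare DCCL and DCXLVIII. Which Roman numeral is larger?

DCCL = 750
DCXLVIII = 648
750 is larger

DCCL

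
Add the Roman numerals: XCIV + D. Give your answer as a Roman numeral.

XCIV = 94
D = 500
94 + 500 = 594

DXCIV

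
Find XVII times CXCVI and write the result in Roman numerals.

XVII = 17
CXCVI = 196
17 × 196 = 3332

MMMCCCXXXII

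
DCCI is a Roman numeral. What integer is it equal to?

DCCI: D=500, C=100, C=100, I=1
500 + 100 + 100 + 1 = 701

701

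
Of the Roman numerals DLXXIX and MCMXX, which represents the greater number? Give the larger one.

DLXXIX = 579
MCMXX = 1920
1920 is larger

MCMXX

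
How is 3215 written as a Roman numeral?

Convert 3215 to Roman numerals:
  3215 contains 3×1000 (MMM)
  215 contains 2×100 (CC)
  15 contains 1×10 (X)
  5 contains 1×5 (V)

MMMCCXV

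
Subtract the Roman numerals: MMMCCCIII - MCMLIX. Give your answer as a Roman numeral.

MMMCCCIII = 3303
MCMLIX = 1959
3303 - 1959 = 1344

MCCCXLIV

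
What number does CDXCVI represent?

CDXCVI: CD=400, XC=90, V=5, I=1
400 + 90 + 5 + 1 = 496

496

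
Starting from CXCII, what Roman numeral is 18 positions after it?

CXCII = 192
192 + 18 = 210

CCX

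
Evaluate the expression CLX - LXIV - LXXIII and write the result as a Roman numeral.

CLX = 160, LXIV = 64, LXXIII = 73
160 - 64 = 96
96 - 73 = 23

XXIII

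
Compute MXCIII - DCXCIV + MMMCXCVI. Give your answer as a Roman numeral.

MXCIII = 1093, DCXCIV = 694, MMMCXCVI = 3196
1093 - 694 = 399
399 + 3196 = 3595

MMMDXCV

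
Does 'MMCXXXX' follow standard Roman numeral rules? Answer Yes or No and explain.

'MMCXXXX': More than 3 consecutive X's

No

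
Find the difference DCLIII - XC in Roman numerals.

DCLIII = 653
XC = 90
653 - 90 = 563

DLXIII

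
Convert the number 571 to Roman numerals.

Convert 571 to Roman numerals:
  571 contains 1×500 (D)
  71 contains 1×50 (L)
  21 contains 2×10 (XX)
  1 contains 1×1 (I)

DLXXI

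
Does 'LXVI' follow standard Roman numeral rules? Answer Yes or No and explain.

'LXVI': Check the rules: uses only the symbols I, V, X, L, C, D, M; no symbol is repeated more than three times in a row; V, L and D each appear at most once; no smaller symbol precedes a larger one (values never increase from left to right). Value: L (50) + X (10) + V (5) + I (1) = 66. So it is a valid standard Roman numeral.

Yes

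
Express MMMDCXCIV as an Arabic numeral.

MMMDCXCIV: M=1000, M=1000, M=1000, D=500, C=100, XC=90, IV=4
1000 + 1000 + 1000 + 500 + 100 + 90 + 4 = 3694

3694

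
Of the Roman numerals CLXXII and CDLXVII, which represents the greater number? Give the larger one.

CLXXII = 172
CDLXVII = 467
467 is larger

CDLXVII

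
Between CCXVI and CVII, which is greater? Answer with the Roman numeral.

CCXVI = 216
CVII = 107
216 is larger

CCXVI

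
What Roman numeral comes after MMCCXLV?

MMCCXLV = 2245; next is 2246

MMCCXLVI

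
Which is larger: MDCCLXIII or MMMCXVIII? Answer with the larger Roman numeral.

MDCCLXIII = 1763
MMMCXVIII = 3118
3118 is larger

MMMCXVIII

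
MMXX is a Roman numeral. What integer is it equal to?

MMXX: M=1000, M=1000, X=10, X=10
1000 + 1000 + 10 + 10 = 2020

2020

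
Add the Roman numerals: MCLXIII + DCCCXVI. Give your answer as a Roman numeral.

MCLXIII = 1163
DCCCXVI = 816
1163 + 816 = 1979

MCMLXXIX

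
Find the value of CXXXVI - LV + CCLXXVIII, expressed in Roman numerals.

CXXXVI = 136, LV = 55, CCLXXVIII = 278
136 - 55 = 81
81 + 278 = 359

CCCLIX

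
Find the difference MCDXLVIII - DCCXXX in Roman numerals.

MCDXLVIII = 1448
DCCXXX = 730
1448 - 730 = 718

DCCXVIII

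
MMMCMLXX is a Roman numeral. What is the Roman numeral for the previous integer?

MMMCMLXX = 3970; previous is 3969

MMMCMLXIX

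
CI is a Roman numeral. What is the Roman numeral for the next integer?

CI = 101, so the next integer is 101 + 1 = 102

CII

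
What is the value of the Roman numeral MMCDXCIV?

MMCDXCIV: M=1000, M=1000, CD=400, XC=90, IV=4
1000 + 1000 + 400 + 90 + 4 = 2494

2494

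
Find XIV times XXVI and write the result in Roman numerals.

XIV = 14
XXVI = 26
14 × 26 = 364

CCCLXIV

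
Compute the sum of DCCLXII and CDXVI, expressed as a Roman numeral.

DCCLXII = 762
CDXVI = 416
762 + 416 = 1178

MCLXXVIII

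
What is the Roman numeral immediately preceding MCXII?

MCXII = 1112; previous is 1111

MCXI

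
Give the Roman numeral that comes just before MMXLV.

MMXLV = 2045; previous is 2044

MMXLIV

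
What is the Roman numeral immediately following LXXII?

LXXII = 72; next is 73

LXXIII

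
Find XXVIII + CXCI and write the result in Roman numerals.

XXVIII = 28
CXCI = 191
28 + 191 = 219

CCXIX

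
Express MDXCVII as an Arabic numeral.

MDXCVII: M=1000, D=500, XC=90, V=5, I=1, I=1
1000 + 500 + 90 + 5 + 1 + 1 = 1597

1597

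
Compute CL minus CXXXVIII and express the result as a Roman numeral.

CL = 150
CXXXVIII = 138
150 - 138 = 12

XII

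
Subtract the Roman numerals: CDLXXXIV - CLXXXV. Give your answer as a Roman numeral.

CDLXXXIV = 484
CLXXXV = 185
484 - 185 = 299

CCXCIX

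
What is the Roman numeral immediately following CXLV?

CXLV = 145; next is 146

CXLVI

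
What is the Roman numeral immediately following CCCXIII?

CCCXIII = 313; next is 314

CCCXIV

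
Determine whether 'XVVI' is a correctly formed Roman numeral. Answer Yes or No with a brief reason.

'XVVI': V should not appear more than once

No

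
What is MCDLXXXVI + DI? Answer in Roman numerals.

MCDLXXXVI = 1486
DI = 501
1486 + 501 = 1987

MCMLXXXVII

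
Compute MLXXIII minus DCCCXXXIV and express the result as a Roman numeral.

MLXXIII = 1073
DCCCXXXIV = 834
1073 - 834 = 239

CCXXXIX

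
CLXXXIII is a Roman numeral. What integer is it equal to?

CLXXXIII: C=100, L=50, X=10, X=10, X=10, I=1, I=1, I=1
100 + 50 + 10 + 10 + 10 + 1 + 1 + 1 = 183

183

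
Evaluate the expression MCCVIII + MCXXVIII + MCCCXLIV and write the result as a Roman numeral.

MCCVIII = 1208, MCXXVIII = 1128, MCCCXLIV = 1344
1208 + 1128 = 2336
2336 + 1344 = 3680

MMMDCLXXX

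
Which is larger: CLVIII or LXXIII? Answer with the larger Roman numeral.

CLVIII = 158
LXXIII = 73
158 is larger

CLVIII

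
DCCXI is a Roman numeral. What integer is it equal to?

DCCXI: D=500, C=100, C=100, X=10, I=1
500 + 100 + 100 + 10 + 1 = 711

711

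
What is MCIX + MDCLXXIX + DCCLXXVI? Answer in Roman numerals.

MCIX = 1109, MDCLXXIX = 1679, DCCLXXVI = 776
1109 + 1679 = 2788
2788 + 776 = 3564

MMMDLXIV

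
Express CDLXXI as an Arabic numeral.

CDLXXI: CD=400, L=50, X=10, X=10, I=1
400 + 50 + 10 + 10 + 1 = 471

471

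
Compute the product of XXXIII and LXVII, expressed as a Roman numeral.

XXXIII = 33
LXVII = 67
33 × 67 = 2211

MMCCXI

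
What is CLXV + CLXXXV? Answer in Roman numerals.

CLXV = 165
CLXXXV = 185
165 + 185 = 350

CCCL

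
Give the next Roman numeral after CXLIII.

CXLIII = 143, so the next integer is 143 + 1 = 144

CXLIV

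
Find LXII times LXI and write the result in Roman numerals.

LXII = 62
LXI = 61
62 × 61 = 3782

MMMDCCLXXXII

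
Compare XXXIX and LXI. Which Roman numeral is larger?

XXXIX = 39
LXI = 61
61 is larger

LXI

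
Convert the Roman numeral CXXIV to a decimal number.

CXXIV: C=100, X=10, X=10, IV=4
100 + 10 + 10 + 4 = 124

124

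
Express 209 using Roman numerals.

Convert 209 to Roman numerals:
  209 contains 2×100 (CC)
  9 contains 1×9 (IX)

CCIX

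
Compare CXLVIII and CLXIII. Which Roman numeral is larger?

CXLVIII = 148
CLXIII = 163
163 is larger

CLXIII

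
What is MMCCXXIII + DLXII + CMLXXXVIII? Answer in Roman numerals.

MMCCXXIII = 2223, DLXII = 562, CMLXXXVIII = 988
2223 + 562 = 2785
2785 + 988 = 3773

MMMDCCLXXIII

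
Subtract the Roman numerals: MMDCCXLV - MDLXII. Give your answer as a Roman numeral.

MMDCCXLV = 2745
MDLXII = 1562
2745 - 1562 = 1183

MCLXXXIII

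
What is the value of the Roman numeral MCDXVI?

MCDXVI: M=1000, CD=400, X=10, V=5, I=1
1000 + 400 + 10 + 5 + 1 = 1416

1416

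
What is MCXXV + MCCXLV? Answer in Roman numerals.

MCXXV = 1125
MCCXLV = 1245
1125 + 1245 = 2370

MMCCCLXX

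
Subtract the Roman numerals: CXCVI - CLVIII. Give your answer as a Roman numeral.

CXCVI = 196
CLVIII = 158
196 - 158 = 38

XXXVIII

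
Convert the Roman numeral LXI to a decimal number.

LXI: L=50, X=10, I=1
50 + 10 + 1 = 61

61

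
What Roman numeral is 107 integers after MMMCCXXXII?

MMMCCXXXII = 3232
3232 + 107 = 3339

MMMCCCXXXIX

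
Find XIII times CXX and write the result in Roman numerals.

XIII = 13
CXX = 120
13 × 120 = 1560

MDLX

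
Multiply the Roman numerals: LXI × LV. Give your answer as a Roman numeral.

LXI = 61
LV = 55
61 × 55 = 3355

MMMCCCLV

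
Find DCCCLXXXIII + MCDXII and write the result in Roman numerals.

DCCCLXXXIII = 883
MCDXII = 1412
883 + 1412 = 2295

MMCCXCV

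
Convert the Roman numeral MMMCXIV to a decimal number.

MMMCXIV: M=1000, M=1000, M=1000, C=100, X=10, IV=4
1000 + 1000 + 1000 + 100 + 10 + 4 = 3114

3114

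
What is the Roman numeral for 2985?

Convert 2985 to Roman numerals:
  2985 contains 2×1000 (MM)
  985 contains 1×900 (CM)
  85 contains 1×50 (L)
  35 contains 3×10 (XXX)
  5 contains 1×5 (V)

MMCMLXXXV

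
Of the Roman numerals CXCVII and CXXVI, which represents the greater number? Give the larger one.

CXCVII = 197
CXXVI = 126
197 is larger

CXCVII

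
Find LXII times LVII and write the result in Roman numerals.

LXII = 62
LVII = 57
62 × 57 = 3534

MMMDXXXIV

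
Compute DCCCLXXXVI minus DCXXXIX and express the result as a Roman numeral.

DCCCLXXXVI = 886
DCXXXIX = 639
886 - 639 = 247

CCXLVII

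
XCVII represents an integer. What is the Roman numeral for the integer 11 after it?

XCVII = 97
97 + 11 = 108

CVIII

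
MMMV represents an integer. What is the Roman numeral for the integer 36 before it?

MMMV = 3005
3005 - 36 = 2969

MMCMLXIX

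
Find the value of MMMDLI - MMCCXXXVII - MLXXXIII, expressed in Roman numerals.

MMMDLI = 3551, MMCCXXXVII = 2237, MLXXXIII = 1083
3551 - 2237 = 1314
1314 - 1083 = 231

CCXXXI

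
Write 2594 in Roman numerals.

Convert 2594 to Roman numerals:
  2594 contains 2×1000 (MM)
  594 contains 1×500 (D)
  94 contains 1×90 (XC)
  4 contains 1×4 (IV)

MMDXCIV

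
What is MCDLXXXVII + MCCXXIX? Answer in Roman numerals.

MCDLXXXVII = 1487
MCCXXIX = 1229
1487 + 1229 = 2716

MMDCCXVI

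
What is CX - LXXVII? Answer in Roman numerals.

CX = 110
LXXVII = 77
110 - 77 = 33

XXXIII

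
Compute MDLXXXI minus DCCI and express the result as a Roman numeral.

MDLXXXI = 1581
DCCI = 701
1581 - 701 = 880

DCCCLXXX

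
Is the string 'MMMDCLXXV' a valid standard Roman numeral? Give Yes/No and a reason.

'MMMDCLXXV': Check the rules: uses only the symbols I, V, X, L, C, D, M; no symbol is repeated more than three times in a row; V, L and D each appear at most once; no smaller symbol precedes a larger one (values never increase from left to right). Value: M (1000) + M (1000) + M (1000) + D (500) + C (100) + L (50) + X (10) + X (10) + V (5) = 3675. So it is a valid standard Roman numeral.

Yes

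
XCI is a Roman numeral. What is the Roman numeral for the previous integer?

XCI = 91, so the previous integer is 91 - 1 = 90

XC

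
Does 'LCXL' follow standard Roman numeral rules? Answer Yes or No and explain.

'LCXL': L should not appear more than once

No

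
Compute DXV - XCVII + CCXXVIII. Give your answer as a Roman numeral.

DXV = 515, XCVII = 97, CCXXVIII = 228
515 - 97 = 418
418 + 228 = 646

DCXLVI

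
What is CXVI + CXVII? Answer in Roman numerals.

CXVI = 116
CXVII = 117
116 + 117 = 233

CCXXXIII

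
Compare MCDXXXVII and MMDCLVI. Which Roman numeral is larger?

MCDXXXVII = 1437
MMDCLVI = 2656
2656 is larger

MMDCLVI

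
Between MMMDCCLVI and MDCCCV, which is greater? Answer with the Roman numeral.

MMMDCCLVI = 3756
MDCCCV = 1805
3756 is larger

MMMDCCLVI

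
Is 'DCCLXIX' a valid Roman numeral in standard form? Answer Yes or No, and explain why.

'DCCLXIX': Check the rules: uses only the symbols I, V, X, L, C, D, M; no symbol is repeated more than three times in a row; V, L and D each appear at most once; the only place a smaller symbol precedes a larger one is the allowed subtractive pair IX, the symbol right after such a pair (if any) is smaller than the pair's first symbol, and otherwise the values never increase from left to right. Value: D (500) + C (100) + C (100) + L (50) + X (10) + IX (9) = 769. So it is a valid standard Roman numeral.

Yes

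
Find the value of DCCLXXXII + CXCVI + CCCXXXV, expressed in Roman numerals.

DCCLXXXII = 782, CXCVI = 196, CCCXXXV = 335
782 + 196 = 978
978 + 335 = 1313

MCCCXIII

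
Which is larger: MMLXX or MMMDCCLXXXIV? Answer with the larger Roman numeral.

MMLXX = 2070
MMMDCCLXXXIV = 3784
3784 is larger

MMMDCCLXXXIV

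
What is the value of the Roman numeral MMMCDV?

MMMCDV: M=1000, M=1000, M=1000, CD=400, V=5
1000 + 1000 + 1000 + 400 + 5 = 3405

3405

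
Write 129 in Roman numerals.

Convert 129 to Roman numerals:
  129 contains 1×100 (C)
  29 contains 2×10 (XX)
  9 contains 1×9 (IX)

CXXIX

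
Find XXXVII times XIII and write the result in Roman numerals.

XXXVII = 37
XIII = 13
37 × 13 = 481

CDLXXXI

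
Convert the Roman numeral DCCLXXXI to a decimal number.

DCCLXXXI: D=500, C=100, C=100, L=50, X=10, X=10, X=10, I=1
500 + 100 + 100 + 50 + 10 + 10 + 10 + 1 = 781

781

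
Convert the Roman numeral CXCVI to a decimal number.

CXCVI: C=100, XC=90, V=5, I=1
100 + 90 + 5 + 1 = 196

196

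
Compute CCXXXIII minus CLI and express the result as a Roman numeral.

CCXXXIII = 233
CLI = 151
233 - 151 = 82

LXXXII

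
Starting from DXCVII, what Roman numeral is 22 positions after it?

DXCVII = 597
597 + 22 = 619

DCXIX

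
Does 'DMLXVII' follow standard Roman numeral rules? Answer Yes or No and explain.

'DMLXVII': Invalid subtractive combination: DM

No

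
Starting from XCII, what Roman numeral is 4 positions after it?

XCII = 92
92 + 4 = 96

XCVI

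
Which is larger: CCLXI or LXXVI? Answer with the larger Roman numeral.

CCLXI = 261
LXXVI = 76
261 is larger

CCLXI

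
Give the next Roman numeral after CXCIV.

CXCIV = 194; next is 195

CXCV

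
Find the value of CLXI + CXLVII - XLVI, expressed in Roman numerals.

CLXI = 161, CXLVII = 147, XLVI = 46
161 + 147 = 308
308 - 46 = 262

CCLXII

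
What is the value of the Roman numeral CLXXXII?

CLXXXII: C=100, L=50, X=10, X=10, X=10, I=1, I=1
100 + 50 + 10 + 10 + 10 + 1 + 1 = 182

182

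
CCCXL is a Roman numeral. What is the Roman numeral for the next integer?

CCCXL = 340, so the next integer is 340 + 1 = 341

CCCXLI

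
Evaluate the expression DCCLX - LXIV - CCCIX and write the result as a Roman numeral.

DCCLX = 760, LXIV = 64, CCCIX = 309
760 - 64 = 696
696 - 309 = 387

CCCLXXXVII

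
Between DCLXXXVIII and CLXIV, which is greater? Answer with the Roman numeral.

DCLXXXVIII = 688
CLXIV = 164
688 is larger

DCLXXXVIII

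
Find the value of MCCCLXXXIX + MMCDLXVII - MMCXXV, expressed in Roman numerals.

MCCCLXXXIX = 1389, MMCDLXVII = 2467, MMCXXV = 2125
1389 + 2467 = 3856
3856 - 2125 = 1731

MDCCXXXI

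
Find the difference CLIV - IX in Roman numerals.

CLIV = 154
IX = 9
154 - 9 = 145

CXLV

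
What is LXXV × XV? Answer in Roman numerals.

LXXV = 75
XV = 15
75 × 15 = 1125

MCXXV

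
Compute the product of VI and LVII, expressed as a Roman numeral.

VI = 6
LVII = 57
6 × 57 = 342

CCCXLII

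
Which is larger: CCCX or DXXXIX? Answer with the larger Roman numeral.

CCCX = 310
DXXXIX = 539
539 is larger

DXXXIX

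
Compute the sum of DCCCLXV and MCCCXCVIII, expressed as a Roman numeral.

DCCCLXV = 865
MCCCXCVIII = 1398
865 + 1398 = 2263

MMCCLXIII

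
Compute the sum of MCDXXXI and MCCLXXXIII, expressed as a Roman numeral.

MCDXXXI = 1431
MCCLXXXIII = 1283
1431 + 1283 = 2714

MMDCCXIV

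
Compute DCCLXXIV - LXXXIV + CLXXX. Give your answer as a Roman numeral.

DCCLXXIV = 774, LXXXIV = 84, CLXXX = 180
774 - 84 = 690
690 + 180 = 870

DCCCLXX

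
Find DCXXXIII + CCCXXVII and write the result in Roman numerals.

DCXXXIII = 633
CCCXXVII = 327
633 + 327 = 960

CMLX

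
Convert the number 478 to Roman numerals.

Convert 478 to Roman numerals:
  478 contains 1×400 (CD)
  78 contains 1×50 (L)
  28 contains 2×10 (XX)
  8 contains 1×5 (V)
  3 contains 3×1 (III)

CDLXXVIII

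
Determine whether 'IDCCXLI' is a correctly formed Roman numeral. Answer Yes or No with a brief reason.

'IDCCXLI': Invalid subtractive combination: ID

No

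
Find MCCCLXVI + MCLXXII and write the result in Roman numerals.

MCCCLXVI = 1366
MCLXXII = 1172
1366 + 1172 = 2538

MMDXXXVIII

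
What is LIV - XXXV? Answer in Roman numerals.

LIV = 54
XXXV = 35
54 - 35 = 19

XIX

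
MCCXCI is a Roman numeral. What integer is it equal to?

MCCXCI: M=1000, C=100, C=100, XC=90, I=1
1000 + 100 + 100 + 90 + 1 = 1291

1291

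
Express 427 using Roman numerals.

Convert 427 to Roman numerals:
  427 contains 1×400 (CD)
  27 contains 2×10 (XX)
  7 contains 1×5 (V)
  2 contains 2×1 (II)

CDXXVII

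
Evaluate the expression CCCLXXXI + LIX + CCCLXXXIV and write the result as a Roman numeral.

CCCLXXXI = 381, LIX = 59, CCCLXXXIV = 384
381 + 59 = 440
440 + 384 = 824

DCCCXXIV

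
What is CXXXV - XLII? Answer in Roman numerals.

CXXXV = 135
XLII = 42
135 - 42 = 93

XCIII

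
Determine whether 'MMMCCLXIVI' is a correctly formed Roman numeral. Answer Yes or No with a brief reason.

'MMMCCLXIVI': I cannot come right after the subtractive pair IV: once I is subtracted in IV, the next symbol must be smaller than I

No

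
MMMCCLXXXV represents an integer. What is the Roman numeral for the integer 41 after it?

MMMCCLXXXV = 3285
3285 + 41 = 3326

MMMCCCXXVI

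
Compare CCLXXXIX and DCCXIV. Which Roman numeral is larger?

CCLXXXIX = 289
DCCXIV = 714
714 is larger

DCCXIV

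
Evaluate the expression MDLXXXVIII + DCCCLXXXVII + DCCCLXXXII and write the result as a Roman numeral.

MDLXXXVIII = 1588, DCCCLXXXVII = 887, DCCCLXXXII = 882
1588 + 887 = 2475
2475 + 882 = 3357

MMMCCCLVII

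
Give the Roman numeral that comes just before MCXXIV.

MCXXIV = 1124, so the previous integer is 1124 - 1 = 1123

MCXXIII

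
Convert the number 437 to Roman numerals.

Convert 437 to Roman numerals:
  437 contains 1×400 (CD)
  37 contains 3×10 (XXX)
  7 contains 1×5 (V)
  2 contains 2×1 (II)

CDXXXVII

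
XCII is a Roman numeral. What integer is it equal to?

XCII: XC=90, I=1, I=1
90 + 1 + 1 = 92

92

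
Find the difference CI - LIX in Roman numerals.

CI = 101
LIX = 59
101 - 59 = 42

XLII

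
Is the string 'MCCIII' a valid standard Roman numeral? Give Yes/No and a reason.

'MCCIII': Check the rules: uses only the symbols I, V, X, L, C, D, M; no symbol is repeated more than three times in a row; V, L and D each appear at most once; no smaller symbol precedes a larger one (values never increase from left to right). Value: M (1000) + C (100) + C (100) + I (1) + I (1) + I (1) = 1203. So it is a valid standard Roman numeral.

Yes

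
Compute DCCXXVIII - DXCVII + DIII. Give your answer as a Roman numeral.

DCCXXVIII = 728, DXCVII = 597, DIII = 503
728 - 597 = 131
131 + 503 = 634

DCXXXIV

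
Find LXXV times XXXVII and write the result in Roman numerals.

LXXV = 75
XXXVII = 37
75 × 37 = 2775

MMDCCLXXV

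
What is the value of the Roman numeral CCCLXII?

CCCLXII: C=100, C=100, C=100, L=50, X=10, I=1, I=1
100 + 100 + 100 + 50 + 10 + 1 + 1 = 362

362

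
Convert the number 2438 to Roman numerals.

Convert 2438 to Roman numerals:
  2438 contains 2×1000 (MM)
  438 contains 1×400 (CD)
  38 contains 3×10 (XXX)
  8 contains 1×5 (V)
  3 contains 3×1 (III)

MMCDXXXVIII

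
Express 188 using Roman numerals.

Convert 188 to Roman numerals:
  188 contains 1×100 (C)
  88 contains 1×50 (L)
  38 contains 3×10 (XXX)
  8 contains 1×5 (V)
  3 contains 3×1 (III)

CLXXXVIII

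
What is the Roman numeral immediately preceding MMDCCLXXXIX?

MMDCCLXXXIX = 2789; previous is 2788

MMDCCLXXXVIII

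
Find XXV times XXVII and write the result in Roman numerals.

XXV = 25
XXVII = 27
25 × 27 = 675

DCLXXV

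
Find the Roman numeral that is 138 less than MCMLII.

MCMLII = 1952
1952 - 138 = 1814

MDCCCXIV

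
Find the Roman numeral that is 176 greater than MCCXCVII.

MCCXCVII = 1297
1297 + 176 = 1473

MCDLXXIII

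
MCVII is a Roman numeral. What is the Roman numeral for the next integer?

MCVII = 1107; next is 1108

MCVIII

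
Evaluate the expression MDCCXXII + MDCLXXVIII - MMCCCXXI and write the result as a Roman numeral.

MDCCXXII = 1722, MDCLXXVIII = 1678, MMCCCXXI = 2321
1722 + 1678 = 3400
3400 - 2321 = 1079

MLXXIX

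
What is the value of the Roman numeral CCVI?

CCVI: C=100, C=100, V=5, I=1
100 + 100 + 5 + 1 = 206

206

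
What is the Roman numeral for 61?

Convert 61 to Roman numerals:
  61 contains 1×50 (L)
  11 contains 1×10 (X)
  1 contains 1×1 (I)

LXI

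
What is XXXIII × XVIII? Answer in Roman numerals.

XXXIII = 33
XVIII = 18
33 × 18 = 594

DXCIV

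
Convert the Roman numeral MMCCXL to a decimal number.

MMCCXL: M=1000, M=1000, C=100, C=100, XL=40
1000 + 1000 + 100 + 100 + 40 = 2240

2240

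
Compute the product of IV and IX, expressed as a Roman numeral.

IV = 4
IX = 9
4 × 9 = 36

XXXVI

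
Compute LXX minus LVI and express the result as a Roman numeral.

LXX = 70
LVI = 56
70 - 56 = 14

XIV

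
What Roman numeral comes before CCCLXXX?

CCCLXXX = 380, so the previous integer is 380 - 1 = 379

CCCLXXIX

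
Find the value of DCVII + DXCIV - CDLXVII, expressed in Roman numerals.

DCVII = 607, DXCIV = 594, CDLXVII = 467
607 + 594 = 1201
1201 - 467 = 734

DCCXXXIV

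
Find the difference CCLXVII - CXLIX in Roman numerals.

CCLXVII = 267
CXLIX = 149
267 - 149 = 118

CXVIII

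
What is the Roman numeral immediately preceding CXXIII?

CXXIII = 123, so the previous integer is 123 - 1 = 122

CXXII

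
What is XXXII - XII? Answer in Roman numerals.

XXXII = 32
XII = 12
32 - 12 = 20

XX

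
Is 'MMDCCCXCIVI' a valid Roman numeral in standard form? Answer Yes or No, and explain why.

'MMDCCCXCIVI': I cannot come right after the subtractive pair IV: once I is subtracted in IV, the next symbol must be smaller than I

No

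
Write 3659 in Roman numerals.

Convert 3659 to Roman numerals:
  3659 contains 3×1000 (MMM)
  659 contains 1×500 (D)
  159 contains 1×100 (C)
  59 contains 1×50 (L)
  9 contains 1×9 (IX)

MMMDCLIX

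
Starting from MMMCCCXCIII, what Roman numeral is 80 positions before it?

MMMCCCXCIII = 3393
3393 - 80 = 3313

MMMCCCXIII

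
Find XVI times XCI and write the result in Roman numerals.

XVI = 16
XCI = 91
16 × 91 = 1456

MCDLVI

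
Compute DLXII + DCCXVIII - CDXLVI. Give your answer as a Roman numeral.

DLXII = 562, DCCXVIII = 718, CDXLVI = 446
562 + 718 = 1280
1280 - 446 = 834

DCCCXXXIV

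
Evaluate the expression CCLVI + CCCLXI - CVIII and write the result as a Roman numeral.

CCLVI = 256, CCCLXI = 361, CVIII = 108
256 + 361 = 617
617 - 108 = 509

DIX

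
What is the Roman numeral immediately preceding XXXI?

XXXI = 31, so the previous integer is 31 - 1 = 30

XXX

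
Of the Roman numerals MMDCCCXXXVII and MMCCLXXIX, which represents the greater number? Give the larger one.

MMDCCCXXXVII = 2837
MMCCLXXIX = 2279
2837 is larger

MMDCCCXXXVII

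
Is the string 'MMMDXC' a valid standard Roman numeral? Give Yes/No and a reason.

'MMMDXC': Check the rules: uses only the symbols I, V, X, L, C, D, M; no symbol is repeated more than three times in a row; V, L and D each appear at most once; the only place a smaller symbol precedes a larger one is the allowed subtractive pair XC, the symbol right after such a pair (if any) is smaller than the pair's first symbol, and otherwise the values never increase from left to right. Value: M (1000) + M (1000) + M (1000) + D (500) + XC (90) = 3590. So it is a valid standard Roman numeral.

Yes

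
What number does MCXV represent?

MCXV: M=1000, C=100, X=10, V=5
1000 + 100 + 10 + 5 = 1115

1115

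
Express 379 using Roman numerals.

Convert 379 to Roman numerals:
  379 contains 3×100 (CCC)
  79 contains 1×50 (L)
  29 contains 2×10 (XX)
  9 contains 1×9 (IX)

CCCLXXIX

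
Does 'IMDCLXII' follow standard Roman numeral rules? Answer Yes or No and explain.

'IMDCLXII': Invalid subtractive combination: IM

No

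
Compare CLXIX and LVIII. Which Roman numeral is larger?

CLXIX = 169
LVIII = 58
169 is larger

CLXIX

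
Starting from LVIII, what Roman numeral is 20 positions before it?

LVIII = 58
58 - 20 = 38

XXXVIII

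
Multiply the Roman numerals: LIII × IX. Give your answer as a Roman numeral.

LIII = 53
IX = 9
53 × 9 = 477

CDLXXVII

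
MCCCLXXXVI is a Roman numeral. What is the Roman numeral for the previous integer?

MCCCLXXXVI = 1386, so the previous integer is 1386 - 1 = 1385

MCCCLXXXV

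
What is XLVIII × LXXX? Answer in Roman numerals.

XLVIII = 48
LXXX = 80
48 × 80 = 3840

MMMDCCCXL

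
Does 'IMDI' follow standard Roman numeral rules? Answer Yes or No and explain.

'IMDI': Invalid subtractive combination: IM

No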